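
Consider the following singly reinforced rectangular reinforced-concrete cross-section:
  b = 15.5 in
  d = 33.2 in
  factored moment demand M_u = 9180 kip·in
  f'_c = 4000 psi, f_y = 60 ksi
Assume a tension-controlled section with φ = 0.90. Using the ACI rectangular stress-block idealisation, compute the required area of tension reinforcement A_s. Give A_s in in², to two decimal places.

M_n = M_u/φ = 9180/0.90 = 10200 kip·in.
From M_n = 0.85 f'_c a b (d − a/2):
a = d − √(d² − 2M_n/(0.85 f'_c b)) = 33.2 − √(33.2² − 2 × 10200/(0.85 × 4 × 15.5)) = 6.458 in.
A_s = 0.85 f'_c a b / f_y = 0.85 × 4 × 6.458 × 15.5 / 60 = 5.672 in².

A_s ≈ 5.67 in²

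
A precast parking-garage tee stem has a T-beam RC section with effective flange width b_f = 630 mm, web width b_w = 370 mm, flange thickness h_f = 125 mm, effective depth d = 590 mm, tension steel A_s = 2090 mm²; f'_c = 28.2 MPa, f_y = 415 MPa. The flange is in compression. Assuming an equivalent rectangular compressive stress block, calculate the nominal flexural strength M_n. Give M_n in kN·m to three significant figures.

M_n ≈ 487 kN·m

Tension: T = A_s f_y = 2090 × 415 = 867350 N.
Try a within the flange: a = T/(0.85 f'_c b_f) = 867350/(0.85 × 28.2 × 630) = 57.44 mm.
Since a = 57.44 ≤ h_f = 125 mm, the stress block lies entirely in the flange; analyse as a rectangular beam of width b_f.
M_n = T(d − a/2) = 867350 × (590 − 28.72) = 486.83 × 10⁶ N·mm.
M_n = 486.83 kN·m.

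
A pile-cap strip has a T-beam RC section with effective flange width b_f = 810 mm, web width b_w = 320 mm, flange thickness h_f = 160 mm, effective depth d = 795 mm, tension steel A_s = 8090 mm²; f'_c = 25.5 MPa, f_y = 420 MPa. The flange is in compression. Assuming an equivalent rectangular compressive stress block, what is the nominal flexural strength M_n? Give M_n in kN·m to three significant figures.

Tension: T = A_s f_y = 8090 × 420 = 3397800 N.
Try a within the flange: a = T/(0.85 f'_c b_f) = 3397800/(0.85 × 25.5 × 810) = 193.53 mm.
a = 193.53 > h_f = 160 mm: the block extends into the web. Split into flange-overhang and web parts.
C_f = 0.85 f'_c (b_f − b_w) h_f = 0.85 × 25.5 × (810 − 320) × 160 = 1699320 N.
Remaining web compression depth: a_w = (T − C_f)/(0.85 f'_c b_w) = (3397800 − 1699320)/(0.85 × 25.5 × 320) = 244.88 mm.
M_n = C_f(d − h_f/2) + (T − C_f)(d − a_w/2) = 1699320 × (795 − 80) + 1698480 × (795 − 122.44) = 1215.01 + 1142.33 = 2357.34 × 10⁶ N·mm.
M_n = 2357.34 kN·m.

M_n ≈ 2360 kN·m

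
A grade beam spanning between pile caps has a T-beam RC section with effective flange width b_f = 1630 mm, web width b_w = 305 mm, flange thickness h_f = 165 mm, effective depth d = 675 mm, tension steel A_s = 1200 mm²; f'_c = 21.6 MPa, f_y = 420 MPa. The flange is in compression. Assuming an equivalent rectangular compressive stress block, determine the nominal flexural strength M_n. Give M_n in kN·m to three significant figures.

Tension: T = A_s f_y = 1200 × 420 = 504000 N.
Try a within the flange: a = T/(0.85 f'_c b_f) = 504000/(0.85 × 21.6 × 1630) = 16.84 mm.
Since a = 16.84 ≤ h_f = 165 mm, the stress block lies entirely in the flange; analyse as a rectangular beam of width b_f.
M_n = T(d − a/2) = 504000 × (675 − 8.42) = 335.96 × 10⁶ N·mm.
M_n = 335.96 kN·m.

M_n ≈ 336 kN·m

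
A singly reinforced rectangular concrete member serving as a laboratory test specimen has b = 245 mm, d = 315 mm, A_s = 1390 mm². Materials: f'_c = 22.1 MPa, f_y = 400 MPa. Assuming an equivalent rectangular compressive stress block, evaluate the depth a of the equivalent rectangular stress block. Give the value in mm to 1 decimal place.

a ≈ 120.8 mm

T = A_s f_y = 1390 × 400 = 556000 N = 556 kN.
Setting C = 0.85 f'_c a b equal to T: a = 556000/(0.85 × 22.1 × 245) = 120.8 mm.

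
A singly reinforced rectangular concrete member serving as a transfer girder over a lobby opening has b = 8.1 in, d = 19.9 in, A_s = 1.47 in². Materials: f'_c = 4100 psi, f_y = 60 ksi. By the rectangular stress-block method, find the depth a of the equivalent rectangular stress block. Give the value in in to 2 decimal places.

T = A_s f_y = 1.47 × 60 = 88.2 kips.
a = T/(0.85 f'_c b) = 88.2/(0.85 × 4.1 × 8.1) = 3.12 in.

a ≈ 3.12 in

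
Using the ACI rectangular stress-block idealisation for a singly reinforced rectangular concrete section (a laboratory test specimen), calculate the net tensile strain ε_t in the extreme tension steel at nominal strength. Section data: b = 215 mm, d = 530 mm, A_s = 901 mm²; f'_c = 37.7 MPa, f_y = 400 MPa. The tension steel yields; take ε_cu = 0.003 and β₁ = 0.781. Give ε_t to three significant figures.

ε_t ≈ 0.0207

a = A_s f_y/(0.85 f'_c b) = 52.31 mm.
β₁ = 0.781, so c = a/β₁ = 52.31/0.781 = 66.98 mm.
From the linear strain diagram with ε_cu = 0.003: ε_t = 0.003 (d − c)/c = 0.003 × (530 − 66.98)/66.98 = 0.0207.
Since ε_t ≥ 0.005, the section is tension-controlled.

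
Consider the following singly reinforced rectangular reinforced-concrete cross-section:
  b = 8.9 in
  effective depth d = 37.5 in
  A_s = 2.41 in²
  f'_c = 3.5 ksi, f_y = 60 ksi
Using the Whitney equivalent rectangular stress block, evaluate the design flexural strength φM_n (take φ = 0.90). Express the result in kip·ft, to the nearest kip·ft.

T = A_s f_y = 2.41 × 60 = 144.6 kips.
a = T/(0.85 f'_c b) = 144.6/(0.85 × 3.5 × 8.9) = 5.461 in.
M_n = T(d − a/2) = 144.6 × (37.5 − 2.7305) = 5027.7 kip·in = 5027.7/12 = 418.98 kip·ft.
φM_n = 0.90 × 418.98 = 377.08 kip·ft.

φM_n ≈ 377 kip·ft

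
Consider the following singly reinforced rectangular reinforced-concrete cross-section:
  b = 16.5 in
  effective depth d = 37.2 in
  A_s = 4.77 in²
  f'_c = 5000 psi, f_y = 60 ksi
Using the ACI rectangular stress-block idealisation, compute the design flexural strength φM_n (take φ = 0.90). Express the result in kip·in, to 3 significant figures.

φM_n ≈ 9060 kip·in

T = A_s f_y = 4.77 × 60 = 286.2 kips.
a = T/(0.85 f'_c b) = 286.2/(0.85 × 5 × 16.5) = 4.081 in.
M_n = T(d − a/2) = 286.2 × (37.2 − 2.0405) = 10062.6 kip·in.
φM_n = 0.90 × 10062.6 = 9056.3 kip·in.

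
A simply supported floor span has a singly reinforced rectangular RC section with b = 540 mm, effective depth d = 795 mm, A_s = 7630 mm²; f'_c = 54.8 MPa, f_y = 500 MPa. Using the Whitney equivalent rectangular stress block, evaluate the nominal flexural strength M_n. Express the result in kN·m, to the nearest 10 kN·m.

M_n ≈ 2740 kN·m

T = A_s f_y = 7630 × 500 = 3815000 N = 3815 kN.
From C = T: a = T/(0.85 f'_c b) = 3815000/(0.85 × 54.8 × 540) = 151.67 mm.
M_n = T(d − a/2) = 3815 kN × (795 − 75.835) mm = 2743.61 kN·m.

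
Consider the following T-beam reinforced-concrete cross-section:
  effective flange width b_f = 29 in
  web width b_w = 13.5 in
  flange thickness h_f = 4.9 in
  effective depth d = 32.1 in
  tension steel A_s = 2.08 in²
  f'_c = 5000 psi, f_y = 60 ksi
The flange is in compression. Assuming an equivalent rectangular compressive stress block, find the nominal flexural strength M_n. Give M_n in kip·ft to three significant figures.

M_n ≈ 329 kip·ft

Tension: T = A_s f_y = 2.08 × 60 = 124.8 kips.
Try a within the flange: a = T/(0.85 f'_c b_f) = 124.8/(0.85 × 5 × 29) = 1.013 in.
Since a = 1.013 ≤ h_f = 4.9 in, the stress block lies entirely in the flange; analyse as a rectangular beam of width b_f.
M_n = T(d − a/2) = 124.8 × (32.1 − 0.5065) = 3942.9 kip·in.
M_n = 3942.9/12 = 328.58 kip·ft.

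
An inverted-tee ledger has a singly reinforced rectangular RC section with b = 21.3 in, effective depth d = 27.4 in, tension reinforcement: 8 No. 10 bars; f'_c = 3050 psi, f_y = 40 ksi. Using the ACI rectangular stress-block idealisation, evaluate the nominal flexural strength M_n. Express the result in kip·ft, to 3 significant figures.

M_n ≈ 803 kip·ft

A_s = 8 × 1.27 = 10.16 in².
T = A_s f_y = 10.16 × 40 = 406.4 kips.
a = T/(0.85 f'_c b) = 406.4/(0.85 × 3.05 × 21.3) = 7.360 in.
M_n = T(d − a/2) = 406.4 × (27.4 − 3.68) = 9639.8 kip·in = 9639.8/12 = 803.32 kip·ft.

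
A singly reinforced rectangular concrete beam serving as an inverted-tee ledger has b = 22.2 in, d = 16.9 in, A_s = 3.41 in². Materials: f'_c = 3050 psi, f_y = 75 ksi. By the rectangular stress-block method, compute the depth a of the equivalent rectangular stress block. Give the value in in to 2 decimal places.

T = A_s f_y = 3.41 × 75 = 255.75 kips.
a = T/(0.85 f'_c b) = 255.75/(0.85 × 3.05 × 22.2) = 4.44 in.

a ≈ 4.44 in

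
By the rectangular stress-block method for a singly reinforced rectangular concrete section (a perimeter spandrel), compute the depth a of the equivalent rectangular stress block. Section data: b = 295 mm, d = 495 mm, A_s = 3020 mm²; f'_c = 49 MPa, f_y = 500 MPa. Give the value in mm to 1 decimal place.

T = A_s f_y = 3020 × 500 = 1510000 N = 1510 kN.
Setting C = 0.85 f'_c a b equal to T: a = 1510000/(0.85 × 49 × 295) = 122.9 mm.

a ≈ 122.9 mm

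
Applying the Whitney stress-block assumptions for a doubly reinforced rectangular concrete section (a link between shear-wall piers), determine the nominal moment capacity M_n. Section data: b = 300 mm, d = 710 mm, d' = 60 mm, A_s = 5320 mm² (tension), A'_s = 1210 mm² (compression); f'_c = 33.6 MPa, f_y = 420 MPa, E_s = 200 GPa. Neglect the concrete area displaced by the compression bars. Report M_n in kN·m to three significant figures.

Assume both tension and compression steel yield.
Net tension couple steel: A_s − A'_s = 4110 mm².
a = (A_s − A'_s) f_y / (0.85 f'_c b) = 1726200/(0.85 × 33.6 × 300) = 201.47 mm.
c = a/β₁ = 201.47/0.81 = 248.73 mm; ε'_s = 0.003(c − d')/c = 0.0023 ≥ f_y/E_s = 0.0021, so compression steel does yield.
M_n = (A_s − A'_s) f_y (d − a/2) + A'_s f_y (d − d') = [1726200 × (710 − 100.735) + 508200 × (710 − 60)] × 10⁻⁶ = 1051.71 + 330.33 = 1382.04 kN·m.

M_n ≈ 1380 kN·m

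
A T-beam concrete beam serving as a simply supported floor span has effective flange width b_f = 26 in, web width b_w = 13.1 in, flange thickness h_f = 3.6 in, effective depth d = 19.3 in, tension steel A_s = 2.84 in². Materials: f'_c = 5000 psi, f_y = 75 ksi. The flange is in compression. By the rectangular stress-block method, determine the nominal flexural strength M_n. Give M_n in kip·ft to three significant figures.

M_n ≈ 325 kip·ft

Tension: T = A_s f_y = 2.84 × 75 = 213 kips.
Try a within the flange: a = T/(0.85 f'_c b_f) = 213/(0.85 × 5 × 26) = 1.928 in.
Since a = 1.928 ≤ h_f = 3.6 in, the stress block lies entirely in the flange; analyse as a rectangular beam of width b_f.
M_n = T(d − a/2) = 213 × (19.3 − 0.964) = 3905.6 kip·in.
M_n = 3905.6/12 = 325.47 kip·ft.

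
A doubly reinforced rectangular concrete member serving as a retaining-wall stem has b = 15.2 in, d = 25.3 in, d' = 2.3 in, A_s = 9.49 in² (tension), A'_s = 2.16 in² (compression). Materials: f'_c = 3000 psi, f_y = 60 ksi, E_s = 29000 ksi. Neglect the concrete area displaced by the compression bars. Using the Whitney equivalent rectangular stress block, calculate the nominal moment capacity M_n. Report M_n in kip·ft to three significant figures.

M_n ≈ 968 kip·ft

Assume both steels yield.
a = (A_s − A'_s) f_y/(0.85 f'_c b) = (9.49 − 2.16) × 60/(0.85 × 3 × 15.2) = 11.347 in.
c = a/β₁ = 11.347/0.85 = 13.349 in; ε'_s = 0.003(c − d')/c = 0.0025 ≥ ε_y = 0.0021, so the compression steel yields.
M_n = (A_s − A'_s) f_y (d − a/2) + A'_s f_y (d − d') = 439.8 × (25.3 − 5.6735) + 129.6 × (25.3 − 2.3) = 8631.7 + 2980.8 = 11612.5 kip·in = 11612.5/12 = 967.71 kip·ft.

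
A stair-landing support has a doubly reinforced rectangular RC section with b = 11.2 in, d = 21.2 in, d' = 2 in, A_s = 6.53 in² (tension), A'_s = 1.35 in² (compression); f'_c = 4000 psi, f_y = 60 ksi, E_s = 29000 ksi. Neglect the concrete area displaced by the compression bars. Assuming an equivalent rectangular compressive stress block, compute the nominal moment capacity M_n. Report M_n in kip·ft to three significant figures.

M_n ≈ 573 kip·ft

Assume both steels yield.
a = (A_s − A'_s) f_y/(0.85 f'_c b) = (6.53 − 1.35) × 60/(0.85 × 4 × 11.2) = 8.162 in.
c = a/β₁ = 8.162/0.85 = 9.602 in; ε'_s = 0.003(c − d')/c = 0.0024 ≥ ε_y = 0.0021, so the compression steel yields.
M_n = (A_s − A'_s) f_y (d − a/2) + A'_s f_y (d − d') = 310.8 × (21.2 − 4.081) + 81 × (21.2 − 2) = 5320.6 + 1555.2 = 6875.8 kip·in = 6875.8/12 = 572.98 kip·ft.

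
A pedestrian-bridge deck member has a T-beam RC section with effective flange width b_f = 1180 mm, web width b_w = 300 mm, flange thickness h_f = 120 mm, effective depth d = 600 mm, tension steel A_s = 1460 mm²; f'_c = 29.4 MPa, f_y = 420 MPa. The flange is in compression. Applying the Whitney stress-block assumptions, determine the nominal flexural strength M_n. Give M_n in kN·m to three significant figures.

M_n ≈ 362 kN·m

Tension: T = A_s f_y = 1460 × 420 = 613200 N.
Try a within the flange: a = T/(0.85 f'_c b_f) = 613200/(0.85 × 29.4 × 1180) = 20.79 mm.
Since a = 20.79 ≤ h_f = 120 mm, the stress block lies entirely in the flange; analyse as a rectangular beam of width b_f.
M_n = T(d − a/2) = 613200 × (600 − 10.395) = 361.55 × 10⁶ N·mm.
M_n = 361.55 kN·m.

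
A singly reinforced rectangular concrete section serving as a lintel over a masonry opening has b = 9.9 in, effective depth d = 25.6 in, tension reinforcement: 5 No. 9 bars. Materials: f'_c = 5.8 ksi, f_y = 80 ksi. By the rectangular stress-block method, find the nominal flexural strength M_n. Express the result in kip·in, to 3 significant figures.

A_s = 5 × 1 = 5 in².
T = A_s f_y = 5 × 80 = 400 kips.
a = T/(0.85 f'_c b) = 400/(0.85 × 5.8 × 9.9) = 8.196 in.
M_n = T(d − a/2) = 400 × (25.6 − 4.098) = 8600.8 kip·in.

M_n ≈ 8600 kip·in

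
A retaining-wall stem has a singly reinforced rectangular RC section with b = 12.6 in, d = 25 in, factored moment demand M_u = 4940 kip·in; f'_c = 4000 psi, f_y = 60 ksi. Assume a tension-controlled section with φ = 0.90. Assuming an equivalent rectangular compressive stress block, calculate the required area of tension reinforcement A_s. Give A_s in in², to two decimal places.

A_s ≈ 4.14 in²

M_n = M_u/φ = 4940/0.90 = 5488.89 kip·in.
From M_n = 0.85 f'_c a b (d − a/2):
a = d − √(d² − 2M_n/(0.85 f'_c b)) = 25 − √(25² − 2 × 5488.89/(0.85 × 4 × 12.6)) = 5.797 in.
A_s = 0.85 f'_c a b / f_y = 0.85 × 4 × 5.797 × 12.6 / 60 = 4.139 in².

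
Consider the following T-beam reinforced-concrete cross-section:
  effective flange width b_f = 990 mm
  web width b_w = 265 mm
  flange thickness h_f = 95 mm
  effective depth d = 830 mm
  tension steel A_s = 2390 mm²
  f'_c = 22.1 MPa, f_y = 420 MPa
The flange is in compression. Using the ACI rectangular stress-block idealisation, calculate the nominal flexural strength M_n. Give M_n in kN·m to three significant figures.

M_n ≈ 806 kN·m

Tension: T = A_s f_y = 2390 × 420 = 1003800 N.
Try a within the flange: a = T/(0.85 f'_c b_f) = 1003800/(0.85 × 22.1 × 990) = 53.98 mm.
Since a = 53.98 ≤ h_f = 95 mm, the stress block lies entirely in the flange; analyse as a rectangular beam of width b_f.
M_n = T(d − a/2) = 1003800 × (830 − 26.99) = 806.06 × 10⁶ N·mm.
M_n = 806.06 kN·m.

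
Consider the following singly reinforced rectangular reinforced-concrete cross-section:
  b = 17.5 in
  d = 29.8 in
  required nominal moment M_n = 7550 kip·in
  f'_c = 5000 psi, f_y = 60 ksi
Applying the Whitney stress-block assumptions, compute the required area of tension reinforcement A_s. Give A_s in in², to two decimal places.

A_s ≈ 4.50 in²

From M_n = 0.85 f'_c a b (d − a/2):
a = d − √(d² − 2M_n/(0.85 f'_c b)) = 29.8 − √(29.8² − 2 × 7550/(0.85 × 5 × 17.5)) = 3.627 in.
A_s = 0.85 f'_c a b / f_y = 0.85 × 5 × 3.627 × 17.5 / 60 = 4.496 in².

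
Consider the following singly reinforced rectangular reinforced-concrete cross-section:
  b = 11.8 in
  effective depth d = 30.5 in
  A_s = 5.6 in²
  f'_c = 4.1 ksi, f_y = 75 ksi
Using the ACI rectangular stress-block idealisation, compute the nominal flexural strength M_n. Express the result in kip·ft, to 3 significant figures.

M_n ≈ 889 kip·ft

T = A_s f_y = 5.6 × 75 = 420 kips.
a = T/(0.85 f'_c b) = 420/(0.85 × 4.1 × 11.8) = 10.213 in.
M_n = T(d − a/2) = 420 × (30.5 − 5.1065) = 10665.3 kip·in = 10665.3/12 = 888.78 kip·ft.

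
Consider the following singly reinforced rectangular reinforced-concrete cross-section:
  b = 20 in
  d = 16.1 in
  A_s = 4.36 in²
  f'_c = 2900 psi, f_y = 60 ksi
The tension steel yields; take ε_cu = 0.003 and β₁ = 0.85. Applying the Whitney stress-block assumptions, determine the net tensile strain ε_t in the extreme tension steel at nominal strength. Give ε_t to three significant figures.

a = A_s f_y/(0.85 f'_c b) = 5.306 in.
β₁ = 0.85, so c = a/β₁ = 5.306/0.85 = 6.242 in.
From the linear strain diagram with ε_cu = 0.003: ε_t = 0.003 (d − c)/c = 0.003 × (16.1 − 6.242)/6.242 = 0.00474.
ε_t is between 0.004 and 0.005 — transition zone.

ε_t ≈ 0.00474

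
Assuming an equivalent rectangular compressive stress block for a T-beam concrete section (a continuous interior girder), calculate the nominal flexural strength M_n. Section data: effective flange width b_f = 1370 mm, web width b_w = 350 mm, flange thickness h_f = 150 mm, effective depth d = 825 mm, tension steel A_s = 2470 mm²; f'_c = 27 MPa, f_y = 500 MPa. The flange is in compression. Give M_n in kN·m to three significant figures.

M_n ≈ 995 kN·m

Tension: T = A_s f_y = 2470 × 500 = 1235000 N.
Try a within the flange: a = T/(0.85 f'_c b_f) = 1235000/(0.85 × 27 × 1370) = 39.28 mm.
Since a = 39.28 ≤ h_f = 150 mm, the stress block lies entirely in the flange; analyse as a rectangular beam of width b_f.
M_n = T(d − a/2) = 1235000 × (825 − 19.64) = 994.62 × 10⁶ N·mm.
M_n = 994.62 kN·m.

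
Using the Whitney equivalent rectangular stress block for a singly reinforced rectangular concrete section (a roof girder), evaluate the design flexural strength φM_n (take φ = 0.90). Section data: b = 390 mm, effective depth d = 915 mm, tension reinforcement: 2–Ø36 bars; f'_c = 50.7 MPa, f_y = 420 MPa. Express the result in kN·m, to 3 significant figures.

φM_n ≈ 685 kN·m

A_s = 2 × 1018 = 2036 mm².
T = A_s f_y = 2036 × 420 = 855120 N = 855.12 kN.
From C = T: a = T/(0.85 f'_c b) = 855120/(0.85 × 50.7 × 390) = 50.88 mm.
M_n = T(d − a/2) = 855.12 kN × (915 − 25.44) mm = 760.68 kN·m.
φM_n = 0.90 × 760.68 = 684.61 kN·m.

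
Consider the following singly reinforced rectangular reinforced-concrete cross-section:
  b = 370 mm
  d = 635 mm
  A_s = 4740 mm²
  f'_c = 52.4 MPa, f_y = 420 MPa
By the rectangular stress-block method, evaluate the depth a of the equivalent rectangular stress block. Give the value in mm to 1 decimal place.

a ≈ 120.8 mm

T = A_s f_y = 4740 × 420 = 1990800 N = 1990.8 kN.
Setting C = 0.85 f'_c a b equal to T: a = 1990800/(0.85 × 52.4 × 370) = 120.8 mm.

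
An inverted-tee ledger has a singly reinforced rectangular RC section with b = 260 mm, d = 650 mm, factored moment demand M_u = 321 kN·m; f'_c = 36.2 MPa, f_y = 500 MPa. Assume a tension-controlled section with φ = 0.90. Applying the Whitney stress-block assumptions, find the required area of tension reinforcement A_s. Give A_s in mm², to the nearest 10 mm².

A_s ≈ 1160 mm²

M_n = M_u/φ = 321/0.90 = 356.667 kN·m.
With M_n = 0.85 f'_c a b (d − a/2), solve the quadratic for a:
a = d − √(d² − 2M_n/(0.85 f'_c b)) = 650 − √(650² − 2 × 356.667×10⁶/(0.85 × 36.2 × 260)) = 72.65 mm.
A_s = 0.85 f'_c a b / f_y = 0.85 × 36.2 × 72.65 × 260 / 500 = 1162.4 mm².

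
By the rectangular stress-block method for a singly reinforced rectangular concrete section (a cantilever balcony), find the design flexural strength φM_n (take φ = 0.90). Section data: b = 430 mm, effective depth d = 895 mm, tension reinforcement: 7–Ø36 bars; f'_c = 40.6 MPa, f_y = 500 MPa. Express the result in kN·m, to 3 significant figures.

A_s = 7 × 1018 = 7126 mm².
T = A_s f_y = 7126 × 500 = 3563000 N = 3563 kN.
From C = T: a = T/(0.85 f'_c b) = 3563000/(0.85 × 40.6 × 430) = 240.11 mm.
M_n = T(d − a/2) = 3563 kN × (895 − 120.055) mm = 2761.13 kN·m.
φM_n = 0.90 × 2761.13 = 2485.02 kN·m.

φM_n ≈ 2490 kN·m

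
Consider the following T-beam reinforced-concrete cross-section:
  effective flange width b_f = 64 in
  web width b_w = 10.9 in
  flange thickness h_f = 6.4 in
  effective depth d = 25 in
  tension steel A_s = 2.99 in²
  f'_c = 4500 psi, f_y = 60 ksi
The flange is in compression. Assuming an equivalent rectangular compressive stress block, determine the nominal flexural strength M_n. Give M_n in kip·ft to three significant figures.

M_n ≈ 368 kip·ft

Tension: T = A_s f_y = 2.99 × 60 = 179.4 kips.
Try a within the flange: a = T/(0.85 f'_c b_f) = 179.4/(0.85 × 4.5 × 64) = 0.733 in.
Since a = 0.733 ≤ h_f = 6.4 in, the stress block lies entirely in the flange; analyse as a rectangular beam of width b_f.
M_n = T(d − a/2) = 179.4 × (25 − 0.3665) = 4419.2 kip·in.
M_n = 4419.2/12 = 368.27 kip·ft.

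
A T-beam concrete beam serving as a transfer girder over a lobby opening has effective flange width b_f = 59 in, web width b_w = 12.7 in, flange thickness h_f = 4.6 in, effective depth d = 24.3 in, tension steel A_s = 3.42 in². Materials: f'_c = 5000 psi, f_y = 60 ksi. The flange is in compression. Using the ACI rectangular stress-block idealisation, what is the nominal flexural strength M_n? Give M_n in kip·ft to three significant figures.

Tension: T = A_s f_y = 3.42 × 60 = 205.2 kips.
Try a within the flange: a = T/(0.85 f'_c b_f) = 205.2/(0.85 × 5 × 59) = 0.818 in.
Since a = 0.818 ≤ h_f = 4.6 in, the stress block lies entirely in the flange; analyse as a rectangular beam of width b_f.
M_n = T(d − a/2) = 205.2 × (24.3 − 0.409) = 4902.4 kip·in.
M_n = 4902.4/12 = 408.53 kip·ft.

M_n ≈ 409 kip·ft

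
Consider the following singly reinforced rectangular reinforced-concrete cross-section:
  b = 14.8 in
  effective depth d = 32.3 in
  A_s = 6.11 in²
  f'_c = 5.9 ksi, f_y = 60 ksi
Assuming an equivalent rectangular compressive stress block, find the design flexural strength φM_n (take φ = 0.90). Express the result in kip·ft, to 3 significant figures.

T = A_s f_y = 6.11 × 60 = 366.6 kips.
a = T/(0.85 f'_c b) = 366.6/(0.85 × 5.9 × 14.8) = 4.939 in.
M_n = T(d − a/2) = 366.6 × (32.3 − 2.4695) = 10935.9 kip·in = 10935.9/12 = 911.33 kip·ft.
φM_n = 0.90 × 911.33 = 820.20 kip·ft.

φM_n ≈ 820 kip·ft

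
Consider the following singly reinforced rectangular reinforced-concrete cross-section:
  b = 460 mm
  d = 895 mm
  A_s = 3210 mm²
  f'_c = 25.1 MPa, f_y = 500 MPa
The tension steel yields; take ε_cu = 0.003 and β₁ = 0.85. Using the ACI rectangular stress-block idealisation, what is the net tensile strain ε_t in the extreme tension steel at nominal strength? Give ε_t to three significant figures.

a = A_s f_y/(0.85 f'_c b) = 163.54 mm.
β₁ = 0.85, so c = a/β₁ = 163.54/0.85 = 192.40 mm.
From the linear strain diagram with ε_cu = 0.003: ε_t = 0.003 (d − c)/c = 0.003 × (895 − 192.40)/192.40 = 0.0110.
Since ε_t ≥ 0.005, the section is tension-controlled.

ε_t ≈ 0.0110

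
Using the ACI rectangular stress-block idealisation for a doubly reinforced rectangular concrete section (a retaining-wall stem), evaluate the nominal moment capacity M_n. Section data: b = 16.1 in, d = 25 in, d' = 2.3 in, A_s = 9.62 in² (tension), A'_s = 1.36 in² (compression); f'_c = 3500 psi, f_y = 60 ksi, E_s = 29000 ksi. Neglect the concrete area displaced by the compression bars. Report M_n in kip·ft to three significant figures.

M_n ≈ 973 kip·ft

Assume both steels yield.
a = (A_s − A'_s) f_y/(0.85 f'_c b) = (9.62 − 1.36) × 60/(0.85 × 3.5 × 16.1) = 10.347 in.
c = a/β₁ = 10.347/0.85 = 12.173 in; ε'_s = 0.003(c − d')/c = 0.0024 ≥ ε_y = 0.0021, so the compression steel yields.
M_n = (A_s − A'_s) f_y (d − a/2) + A'_s f_y (d − d') = 495.6 × (25 − 5.1735) + 81.6 × (25 − 2.3) = 9826.0 + 1852.3 = 11678.3 kip·in = 11678.3/12 = 973.19 kip·ft.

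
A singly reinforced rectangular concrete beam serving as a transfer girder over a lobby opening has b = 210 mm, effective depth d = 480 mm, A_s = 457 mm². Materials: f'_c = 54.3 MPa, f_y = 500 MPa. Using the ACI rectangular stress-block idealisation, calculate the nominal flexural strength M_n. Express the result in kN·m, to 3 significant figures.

T = A_s f_y = 457 × 500 = 228500 N = 228.5 kN.
From C = T: a = T/(0.85 f'_c b) = 228500/(0.85 × 54.3 × 210) = 23.57 mm.
M_n = T(d − a/2) = 228.5 kN × (480 − 11.785) mm = 106.99 kN·m.

M_n ≈ 107 kN·m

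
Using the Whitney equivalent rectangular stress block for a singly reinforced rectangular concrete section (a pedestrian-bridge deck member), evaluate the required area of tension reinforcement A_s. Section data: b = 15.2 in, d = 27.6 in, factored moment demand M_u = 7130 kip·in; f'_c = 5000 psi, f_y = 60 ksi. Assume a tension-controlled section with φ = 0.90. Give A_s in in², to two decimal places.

M_n = M_u/φ = 7130/0.90 = 7922.22 kip·in.
From M_n = 0.85 f'_c a b (d − a/2):
a = d − √(d² − 2M_n/(0.85 f'_c b)) = 27.6 − √(27.6² − 2 × 7922.22/(0.85 × 5 × 15.2)) = 4.874 in.
A_s = 0.85 f'_c a b / f_y = 0.85 × 5 × 4.874 × 15.2 / 60 = 5.248 in².

A_s ≈ 5.25 in²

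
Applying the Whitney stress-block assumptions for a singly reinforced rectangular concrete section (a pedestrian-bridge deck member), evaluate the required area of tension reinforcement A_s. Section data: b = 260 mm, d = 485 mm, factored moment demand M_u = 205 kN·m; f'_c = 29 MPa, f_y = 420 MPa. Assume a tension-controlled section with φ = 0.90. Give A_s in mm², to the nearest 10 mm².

A_s ≈ 1220 mm²

M_n = M_u/φ = 205/0.90 = 227.778 kN·m.
With M_n = 0.85 f'_c a b (d − a/2), solve the quadratic for a:
a = d − √(d² − 2M_n/(0.85 f'_c b)) = 485 − √(485² − 2 × 227.778×10⁶/(0.85 × 29 × 260)) = 79.85 mm.
A_s = 0.85 f'_c a b / f_y = 0.85 × 29 × 79.85 × 260 / 420 = 1218.5 mm².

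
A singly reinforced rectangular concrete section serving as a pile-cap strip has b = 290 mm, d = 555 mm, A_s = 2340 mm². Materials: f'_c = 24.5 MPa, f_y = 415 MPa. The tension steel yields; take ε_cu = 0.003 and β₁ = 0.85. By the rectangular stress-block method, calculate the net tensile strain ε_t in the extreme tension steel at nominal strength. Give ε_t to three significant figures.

ε_t ≈ 0.00580

a = A_s f_y/(0.85 f'_c b) = 160.80 mm.
β₁ = 0.85, so c = a/β₁ = 160.80/0.85 = 189.18 mm.
From the linear strain diagram with ε_cu = 0.003: ε_t = 0.003 (d − c)/c = 0.003 × (555 − 189.18)/189.18 = 0.00580.
Since ε_t ≥ 0.005, the section is tension-controlled.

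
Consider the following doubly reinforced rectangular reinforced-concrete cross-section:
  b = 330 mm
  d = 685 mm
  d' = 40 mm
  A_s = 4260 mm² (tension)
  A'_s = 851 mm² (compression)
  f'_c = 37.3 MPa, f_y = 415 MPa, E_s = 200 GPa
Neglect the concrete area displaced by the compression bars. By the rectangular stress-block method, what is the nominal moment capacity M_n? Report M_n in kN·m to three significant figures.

M_n ≈ 1100 kN·m

Assume both tension and compression steel yield.
Net tension couple steel: A_s − A'_s = 3409 mm².
a = (A_s − A'_s) f_y / (0.85 f'_c b) = 1414735/(0.85 × 37.3 × 330) = 135.22 mm.
c = a/β₁ = 135.22/0.784 = 172.47 mm; ε'_s = 0.003(c − d')/c = 0.0023 ≥ f_y/E_s = 0.0021, so compression steel does yield.
M_n = (A_s − A'_s) f_y (d − a/2) + A'_s f_y (d − d') = [1414735 × (685 − 67.61) + 353165 × (685 − 40)] × 10⁻⁶ = 873.44 + 227.79 = 1101.23 kN·m.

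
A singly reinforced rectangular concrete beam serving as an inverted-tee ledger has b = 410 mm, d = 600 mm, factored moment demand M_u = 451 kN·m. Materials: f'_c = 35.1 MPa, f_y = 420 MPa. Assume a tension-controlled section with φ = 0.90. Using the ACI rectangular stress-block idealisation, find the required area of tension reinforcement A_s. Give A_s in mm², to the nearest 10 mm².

M_n = M_u/φ = 451/0.90 = 501.111 kN·m.
With M_n = 0.85 f'_c a b (d − a/2), solve the quadratic for a:
a = d − √(d² − 2M_n/(0.85 f'_c b)) = 600 − √(600² − 2 × 501.111×10⁶/(0.85 × 35.1 × 410)) = 72.68 mm.
A_s = 0.85 f'_c a b / f_y = 0.85 × 35.1 × 72.68 × 410 / 420 = 2116.8 mm².

A_s ≈ 2120 mm²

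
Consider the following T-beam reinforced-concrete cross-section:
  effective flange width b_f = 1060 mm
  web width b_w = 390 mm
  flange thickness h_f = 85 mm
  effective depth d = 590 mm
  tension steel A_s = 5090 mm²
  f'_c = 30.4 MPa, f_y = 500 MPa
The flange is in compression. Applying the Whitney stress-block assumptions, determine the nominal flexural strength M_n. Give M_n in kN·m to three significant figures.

M_n ≈ 1380 kN·m

Tension: T = A_s f_y = 5090 × 500 = 2545000 N.
Try a within the flange: a = T/(0.85 f'_c b_f) = 2545000/(0.85 × 30.4 × 1060) = 92.92 mm.
a = 92.92 > h_f = 85 mm: the block extends into the web. Split into flange-overhang and web parts.
C_f = 0.85 f'_c (b_f − b_w) h_f = 0.85 × 30.4 × (1060 − 390) × 85 = 1471588 N.
Remaining web compression depth: a_w = (T − C_f)/(0.85 f'_c b_w) = (2545000 − 1471588)/(0.85 × 30.4 × 390) = 106.51 mm.
M_n = C_f(d − h_f/2) + (T − C_f)(d − a_w/2) = 1471588 × (590 − 42.5) + 1073412 × (590 − 53.255) = 805.69 + 576.15 = 1381.84 × 10⁶ N·mm.
M_n = 1381.84 kN·m.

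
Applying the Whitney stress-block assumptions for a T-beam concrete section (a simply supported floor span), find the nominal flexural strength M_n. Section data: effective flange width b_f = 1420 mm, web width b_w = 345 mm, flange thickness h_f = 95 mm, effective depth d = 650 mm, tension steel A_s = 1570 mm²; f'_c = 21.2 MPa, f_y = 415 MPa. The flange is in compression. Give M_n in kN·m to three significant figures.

Tension: T = A_s f_y = 1570 × 415 = 651550 N.
Try a within the flange: a = T/(0.85 f'_c b_f) = 651550/(0.85 × 21.2 × 1420) = 25.46 mm.
Since a = 25.46 ≤ h_f = 95 mm, the stress block lies entirely in the flange; analyse as a rectangular beam of width b_f.
M_n = T(d − a/2) = 651550 × (650 − 12.73) = 415.21 × 10⁶ N·mm.
M_n = 415.21 kN·m.

M_n ≈ 415 kN·m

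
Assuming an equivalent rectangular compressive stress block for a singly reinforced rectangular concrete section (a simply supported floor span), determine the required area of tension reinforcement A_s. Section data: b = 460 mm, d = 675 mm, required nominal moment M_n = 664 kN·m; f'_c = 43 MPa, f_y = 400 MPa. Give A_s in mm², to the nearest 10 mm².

With M_n = 0.85 f'_c a b (d − a/2), solve the quadratic for a:
a = d − √(d² − 2M_n/(0.85 f'_c b)) = 675 − √(675² − 2 × 664×10⁶/(0.85 × 43 × 460)) = 61.29 mm.
A_s = 0.85 f'_c a b / f_y = 0.85 × 43 × 61.29 × 460 / 400 = 2576.2 mm².

A_s ≈ 2580 mm²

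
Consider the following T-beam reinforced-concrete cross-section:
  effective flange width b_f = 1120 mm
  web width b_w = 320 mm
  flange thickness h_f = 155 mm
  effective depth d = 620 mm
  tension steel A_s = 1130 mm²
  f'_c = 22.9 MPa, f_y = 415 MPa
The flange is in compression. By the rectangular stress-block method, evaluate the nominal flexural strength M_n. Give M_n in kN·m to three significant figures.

Tension: T = A_s f_y = 1130 × 415 = 468950 N.
Try a within the flange: a = T/(0.85 f'_c b_f) = 468950/(0.85 × 22.9 × 1120) = 21.51 mm.
Since a = 21.51 ≤ h_f = 155 mm, the stress block lies entirely in the flange; analyse as a rectangular beam of width b_f.
M_n = T(d − a/2) = 468950 × (620 − 10.755) = 285.71 × 10⁶ N·mm.
M_n = 285.71 kN·m.

M_n ≈ 286 kN·m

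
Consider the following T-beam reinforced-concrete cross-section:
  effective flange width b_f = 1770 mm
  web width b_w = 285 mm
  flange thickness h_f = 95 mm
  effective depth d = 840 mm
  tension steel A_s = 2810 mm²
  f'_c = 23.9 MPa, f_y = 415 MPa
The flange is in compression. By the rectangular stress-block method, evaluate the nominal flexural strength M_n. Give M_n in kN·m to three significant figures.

Tension: T = A_s f_y = 2810 × 415 = 1166150 N.
Try a within the flange: a = T/(0.85 f'_c b_f) = 1166150/(0.85 × 23.9 × 1770) = 32.43 mm.
Since a = 32.43 ≤ h_f = 95 mm, the stress block lies entirely in the flange; analyse as a rectangular beam of width b_f.
M_n = T(d − a/2) = 1166150 × (840 − 16.215) = 960.66 × 10⁶ N·mm.
M_n = 960.66 kN·m.

M_n ≈ 961 kN·m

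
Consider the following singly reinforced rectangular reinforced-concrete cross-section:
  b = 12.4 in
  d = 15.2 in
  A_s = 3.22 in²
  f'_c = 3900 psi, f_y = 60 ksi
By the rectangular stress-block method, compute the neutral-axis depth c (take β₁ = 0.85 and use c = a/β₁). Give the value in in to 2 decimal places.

c ≈ 5.53 in

T = A_s f_y = 3.22 × 60 = 193.2 kips.
a = T/(0.85 f'_c b) = 193.2/(0.85 × 3.9 × 12.4) = 4.7000 in.
With β₁ = 0.85, c = a/β₁ = 4.7000/0.85 = 5.53 in.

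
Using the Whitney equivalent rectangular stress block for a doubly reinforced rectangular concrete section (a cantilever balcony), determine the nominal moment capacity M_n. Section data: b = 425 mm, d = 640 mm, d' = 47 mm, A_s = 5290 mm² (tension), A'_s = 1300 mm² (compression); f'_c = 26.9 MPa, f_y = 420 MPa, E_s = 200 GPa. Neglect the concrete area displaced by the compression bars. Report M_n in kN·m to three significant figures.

M_n ≈ 1250 kN·m

Assume both tension and compression steel yield.
Net tension couple steel: A_s − A'_s = 3990 mm².
a = (A_s − A'_s) f_y / (0.85 f'_c b) = 1675800/(0.85 × 26.9 × 425) = 172.45 mm.
c = a/β₁ = 172.45/0.85 = 202.88 mm; ε'_s = 0.003(c − d')/c = 0.0023 ≥ f_y/E_s = 0.0021, so compression steel does yield.
M_n = (A_s − A'_s) f_y (d − a/2) + A'_s f_y (d − d') = [1675800 × (640 − 86.225) + 546000 × (640 − 47)] × 10⁻⁶ = 928.02 + 323.78 = 1251.80 kN·m.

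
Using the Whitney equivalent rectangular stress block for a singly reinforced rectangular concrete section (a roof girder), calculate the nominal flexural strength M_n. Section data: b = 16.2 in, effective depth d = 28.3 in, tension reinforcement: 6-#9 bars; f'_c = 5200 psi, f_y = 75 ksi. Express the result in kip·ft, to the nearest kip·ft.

M_n ≈ 943 kip·ft

A_s = 6 × 1 = 6 in².
T = A_s f_y = 6 × 75 = 450 kips.
a = T/(0.85 f'_c b) = 450/(0.85 × 5.2 × 16.2) = 6.285 in.
M_n = T(d − a/2) = 450 × (28.3 − 3.1425) = 11320.9 kip·in = 11320.9/12 = 943.41 kip·ft.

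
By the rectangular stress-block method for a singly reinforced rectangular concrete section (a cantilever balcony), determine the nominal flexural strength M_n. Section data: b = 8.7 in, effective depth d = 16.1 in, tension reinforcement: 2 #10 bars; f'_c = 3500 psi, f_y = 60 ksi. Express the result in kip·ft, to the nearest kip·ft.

A_s = 2 × 1.27 = 2.54 in².
T = A_s f_y = 2.54 × 60 = 152.4 kips.
a = T/(0.85 f'_c b) = 152.4/(0.85 × 3.5 × 8.7) = 5.888 in.
M_n = T(d − a/2) = 152.4 × (16.1 − 2.944) = 2005.0 kip·in = 2005.0/12 = 167.08 kip·ft.

M_n ≈ 167 kip·ft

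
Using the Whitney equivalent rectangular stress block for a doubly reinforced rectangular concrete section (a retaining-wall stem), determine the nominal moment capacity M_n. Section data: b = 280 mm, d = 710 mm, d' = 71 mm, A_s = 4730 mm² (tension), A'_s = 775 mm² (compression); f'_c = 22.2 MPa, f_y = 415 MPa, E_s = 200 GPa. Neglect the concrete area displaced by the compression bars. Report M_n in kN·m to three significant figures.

M_n ≈ 1120 kN·m

Assume both tension and compression steel yield.
Net tension couple steel: A_s − A'_s = 3955 mm².
a = (A_s − A'_s) f_y / (0.85 f'_c b) = 1641325/(0.85 × 22.2 × 280) = 310.65 mm.
c = a/β₁ = 310.65/0.85 = 365.47 mm; ε'_s = 0.003(c − d')/c = 0.0024 ≥ f_y/E_s = 0.0021, so compression steel does yield.
M_n = (A_s − A'_s) f_y (d − a/2) + A'_s f_y (d − d') = [1641325 × (710 − 155.325) + 321625 × (710 − 71)] × 10⁻⁶ = 910.40 + 205.52 = 1115.92 kN·m.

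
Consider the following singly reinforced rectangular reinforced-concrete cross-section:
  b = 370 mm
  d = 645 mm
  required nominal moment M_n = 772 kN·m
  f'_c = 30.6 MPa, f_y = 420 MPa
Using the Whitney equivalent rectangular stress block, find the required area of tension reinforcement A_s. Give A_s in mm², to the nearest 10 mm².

A_s ≈ 3200 mm²

With M_n = 0.85 f'_c a b (d − a/2), solve the quadratic for a:
a = d − √(d² − 2M_n/(0.85 f'_c b)) = 645 − √(645² − 2 × 772×10⁶/(0.85 × 30.6 × 370)) = 139.44 mm.
A_s = 0.85 f'_c a b / f_y = 0.85 × 30.6 × 139.44 × 370 / 420 = 3195.1 mm².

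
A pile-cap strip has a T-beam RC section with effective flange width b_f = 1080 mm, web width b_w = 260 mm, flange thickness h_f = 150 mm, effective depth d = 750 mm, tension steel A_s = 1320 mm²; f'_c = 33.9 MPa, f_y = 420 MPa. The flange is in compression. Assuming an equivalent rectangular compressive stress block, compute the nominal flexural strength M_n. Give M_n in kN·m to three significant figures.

Tension: T = A_s f_y = 1320 × 420 = 554400 N.
Try a within the flange: a = T/(0.85 f'_c b_f) = 554400/(0.85 × 33.9 × 1080) = 17.81 mm.
Since a = 17.81 ≤ h_f = 150 mm, the stress block lies entirely in the flange; analyse as a rectangular beam of width b_f.
M_n = T(d − a/2) = 554400 × (750 − 8.905) = 410.86 × 10⁶ N·mm.
M_n = 410.86 kN·m.

M_n ≈ 411 kN·m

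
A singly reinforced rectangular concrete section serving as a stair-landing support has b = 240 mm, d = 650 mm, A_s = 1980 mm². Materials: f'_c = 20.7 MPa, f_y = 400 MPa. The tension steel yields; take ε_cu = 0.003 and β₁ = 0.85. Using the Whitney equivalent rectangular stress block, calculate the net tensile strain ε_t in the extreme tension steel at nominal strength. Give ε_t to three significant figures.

ε_t ≈ 0.00584

a = A_s f_y/(0.85 f'_c b) = 187.55 mm.
β₁ = 0.85, so c = a/β₁ = 187.55/0.85 = 220.65 mm.
From the linear strain diagram with ε_cu = 0.003: ε_t = 0.003 (d − c)/c = 0.003 × (650 − 220.65)/220.65 = 0.00584.
Since ε_t ≥ 0.005, the section is tension-controlled.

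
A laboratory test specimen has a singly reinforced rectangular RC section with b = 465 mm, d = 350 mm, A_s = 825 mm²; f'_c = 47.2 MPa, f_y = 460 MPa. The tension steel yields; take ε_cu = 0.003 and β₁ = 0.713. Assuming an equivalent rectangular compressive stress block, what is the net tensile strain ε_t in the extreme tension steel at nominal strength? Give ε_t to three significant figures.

a = A_s f_y/(0.85 f'_c b) = 20.34 mm.
β₁ = 0.713, so c = a/β₁ = 20.34/0.713 = 28.53 mm.
From the linear strain diagram with ε_cu = 0.003: ε_t = 0.003 (d − c)/c = 0.003 × (350 − 28.53)/28.53 = 0.0338.
Since ε_t ≥ 0.005, the section is tension-controlled.

ε_t ≈ 0.0338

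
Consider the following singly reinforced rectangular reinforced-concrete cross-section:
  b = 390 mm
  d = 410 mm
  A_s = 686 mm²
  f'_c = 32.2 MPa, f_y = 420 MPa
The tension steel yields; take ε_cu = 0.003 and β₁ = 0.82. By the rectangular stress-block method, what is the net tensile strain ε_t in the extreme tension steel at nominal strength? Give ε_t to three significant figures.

ε_t ≈ 0.0344

a = A_s f_y/(0.85 f'_c b) = 26.99 mm.
β₁ = 0.82, so c = a/β₁ = 26.99/0.82 = 32.91 mm.
From the linear strain diagram with ε_cu = 0.003: ε_t = 0.003 (d − c)/c = 0.003 × (410 − 32.91)/32.91 = 0.0344.
Since ε_t ≥ 0.005, the section is tension-controlled.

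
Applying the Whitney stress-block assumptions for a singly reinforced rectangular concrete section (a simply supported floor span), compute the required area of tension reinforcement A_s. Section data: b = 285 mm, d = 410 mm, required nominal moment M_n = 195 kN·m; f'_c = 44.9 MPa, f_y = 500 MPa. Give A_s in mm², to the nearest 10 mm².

A_s ≈ 1010 mm²

With M_n = 0.85 f'_c a b (d − a/2), solve the quadratic for a:
a = d − √(d² − 2M_n/(0.85 f'_c b)) = 410 − √(410² − 2 × 195×10⁶/(0.85 × 44.9 × 285)) = 46.35 mm.
A_s = 0.85 f'_c a b / f_y = 0.85 × 44.9 × 46.35 × 285 / 500 = 1008.3 mm².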